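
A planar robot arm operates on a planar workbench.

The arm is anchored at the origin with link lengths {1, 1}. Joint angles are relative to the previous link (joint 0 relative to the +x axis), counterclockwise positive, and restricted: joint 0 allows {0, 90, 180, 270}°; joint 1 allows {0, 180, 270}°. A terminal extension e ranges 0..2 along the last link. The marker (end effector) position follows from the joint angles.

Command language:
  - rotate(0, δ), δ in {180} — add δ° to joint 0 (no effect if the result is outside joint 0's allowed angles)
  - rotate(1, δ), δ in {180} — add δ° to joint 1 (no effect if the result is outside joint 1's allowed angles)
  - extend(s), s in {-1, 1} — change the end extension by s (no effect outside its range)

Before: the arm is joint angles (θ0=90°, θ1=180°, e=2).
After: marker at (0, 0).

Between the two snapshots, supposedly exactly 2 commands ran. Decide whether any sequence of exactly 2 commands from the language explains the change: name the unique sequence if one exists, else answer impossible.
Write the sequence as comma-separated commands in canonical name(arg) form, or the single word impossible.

extend(-1), extend(-1)

initial: joint angles (θ0=90°, θ1=180°, e=2)
1. extend(-1) → joint angles (θ0=90°, θ1=180°, e=1)
2. extend(-1) → joint angles (θ0=90°, θ1=180°, e=0)
uniquely the one of 16 2-step routes that fits.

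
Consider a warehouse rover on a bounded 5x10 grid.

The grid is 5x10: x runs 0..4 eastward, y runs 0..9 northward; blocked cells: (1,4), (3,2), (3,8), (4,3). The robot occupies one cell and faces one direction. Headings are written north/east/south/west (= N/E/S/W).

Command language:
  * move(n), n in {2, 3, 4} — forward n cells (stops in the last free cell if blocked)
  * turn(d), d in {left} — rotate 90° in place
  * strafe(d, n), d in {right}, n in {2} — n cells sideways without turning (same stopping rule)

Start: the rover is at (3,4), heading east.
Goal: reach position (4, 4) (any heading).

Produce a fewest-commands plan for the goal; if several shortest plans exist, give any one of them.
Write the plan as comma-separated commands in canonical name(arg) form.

move(4)

begin: at (3,4), heading east
step 1 (move(4)): at (4,4), heading east
shorter routes all fall short; 1 is best.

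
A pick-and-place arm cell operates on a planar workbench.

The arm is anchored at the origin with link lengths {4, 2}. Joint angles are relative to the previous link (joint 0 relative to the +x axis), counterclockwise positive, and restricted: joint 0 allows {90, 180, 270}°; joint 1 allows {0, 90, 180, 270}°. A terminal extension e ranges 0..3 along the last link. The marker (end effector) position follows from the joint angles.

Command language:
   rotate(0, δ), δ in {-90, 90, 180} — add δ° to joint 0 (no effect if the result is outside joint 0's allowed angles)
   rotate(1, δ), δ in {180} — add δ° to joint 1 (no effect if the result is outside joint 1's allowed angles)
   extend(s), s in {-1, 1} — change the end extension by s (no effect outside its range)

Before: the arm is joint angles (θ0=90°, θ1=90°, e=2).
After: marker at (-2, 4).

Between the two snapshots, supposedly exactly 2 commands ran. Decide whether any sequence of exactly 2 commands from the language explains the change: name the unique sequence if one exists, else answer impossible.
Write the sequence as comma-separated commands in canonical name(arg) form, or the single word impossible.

from: joint angles (θ0=90°, θ1=90°, e=2)
step 1 (extend(-1)): joint angles (θ0=90°, θ1=90°, e=1)
step 2 (extend(-1)): joint angles (θ0=90°, θ1=90°, e=0)
no other 2-command option fits: unique.

extend(-1), extend(-1)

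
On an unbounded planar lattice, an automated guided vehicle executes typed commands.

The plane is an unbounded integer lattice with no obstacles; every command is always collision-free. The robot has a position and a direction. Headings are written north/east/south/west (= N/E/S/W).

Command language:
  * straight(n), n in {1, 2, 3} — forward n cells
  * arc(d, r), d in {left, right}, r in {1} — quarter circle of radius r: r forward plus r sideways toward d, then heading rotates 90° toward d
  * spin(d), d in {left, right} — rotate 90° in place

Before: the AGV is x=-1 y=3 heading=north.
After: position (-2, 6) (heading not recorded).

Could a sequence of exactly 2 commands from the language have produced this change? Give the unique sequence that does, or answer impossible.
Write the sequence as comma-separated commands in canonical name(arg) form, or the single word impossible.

straight(2), arc(left, 1)

key: running arc(left, 1) before straight(2) would end elsewhere — order is forced
begin: x=-1 y=3 heading=north
step 1 (straight(2)): x=-1 y=5 heading=north
step 2 (arc(left, 1)): x=-2 y=6 heading=west
all 49 alternatives checked — unique.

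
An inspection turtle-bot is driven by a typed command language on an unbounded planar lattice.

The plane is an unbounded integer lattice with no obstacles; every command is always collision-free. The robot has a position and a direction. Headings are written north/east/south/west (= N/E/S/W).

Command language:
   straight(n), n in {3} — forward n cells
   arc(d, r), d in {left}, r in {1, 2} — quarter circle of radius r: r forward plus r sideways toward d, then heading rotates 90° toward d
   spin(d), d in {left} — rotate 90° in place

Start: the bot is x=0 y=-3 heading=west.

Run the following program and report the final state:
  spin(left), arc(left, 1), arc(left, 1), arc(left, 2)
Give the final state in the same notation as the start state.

x=0 y=-1 heading=west

t0: x=0 y=-3 heading=west
t=1 spin(left) ⇒ x=0 y=-3 heading=south
t=2 arc(left, 1) ⇒ x=1 y=-4 heading=east
t=3 arc(left, 1) ⇒ x=2 y=-3 heading=north
t=4 arc(left, 2) ⇒ x=0 y=-1 heading=west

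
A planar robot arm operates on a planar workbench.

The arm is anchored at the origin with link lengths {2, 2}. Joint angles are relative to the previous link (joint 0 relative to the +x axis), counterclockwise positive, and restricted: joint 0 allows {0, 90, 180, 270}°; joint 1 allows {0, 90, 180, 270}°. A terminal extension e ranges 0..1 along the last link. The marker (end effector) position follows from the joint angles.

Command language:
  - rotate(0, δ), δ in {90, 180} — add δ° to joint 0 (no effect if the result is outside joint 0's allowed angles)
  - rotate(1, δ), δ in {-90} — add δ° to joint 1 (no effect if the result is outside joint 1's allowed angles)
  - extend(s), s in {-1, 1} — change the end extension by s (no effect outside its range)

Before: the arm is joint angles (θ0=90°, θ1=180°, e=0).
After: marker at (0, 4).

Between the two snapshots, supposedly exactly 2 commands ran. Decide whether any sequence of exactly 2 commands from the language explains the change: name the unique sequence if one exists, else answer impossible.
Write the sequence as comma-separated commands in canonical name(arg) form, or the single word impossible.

start: joint angles (θ0=90°, θ1=180°, e=0)
[1] after rotate(1, -90): joint angles (θ0=90°, θ1=90°, e=0)
[2] after rotate(1, -90): joint angles (θ0=90°, θ1=0°, e=0)
no other 2-command option fits: unique.

rotate(1, -90), rotate(1, -90)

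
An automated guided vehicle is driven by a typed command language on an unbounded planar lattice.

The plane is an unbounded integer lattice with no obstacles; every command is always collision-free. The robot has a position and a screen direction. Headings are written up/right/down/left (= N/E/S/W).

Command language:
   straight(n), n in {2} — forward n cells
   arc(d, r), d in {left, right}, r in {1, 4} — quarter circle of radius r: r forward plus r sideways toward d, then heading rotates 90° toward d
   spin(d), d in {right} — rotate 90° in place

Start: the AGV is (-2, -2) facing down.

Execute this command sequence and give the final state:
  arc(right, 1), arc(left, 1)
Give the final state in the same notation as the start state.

(-4, -4) facing down

start: (-2, -2) facing down
[1] after arc(right, 1): (-3, -3) facing left
[2] after arc(left, 1): (-4, -4) facing down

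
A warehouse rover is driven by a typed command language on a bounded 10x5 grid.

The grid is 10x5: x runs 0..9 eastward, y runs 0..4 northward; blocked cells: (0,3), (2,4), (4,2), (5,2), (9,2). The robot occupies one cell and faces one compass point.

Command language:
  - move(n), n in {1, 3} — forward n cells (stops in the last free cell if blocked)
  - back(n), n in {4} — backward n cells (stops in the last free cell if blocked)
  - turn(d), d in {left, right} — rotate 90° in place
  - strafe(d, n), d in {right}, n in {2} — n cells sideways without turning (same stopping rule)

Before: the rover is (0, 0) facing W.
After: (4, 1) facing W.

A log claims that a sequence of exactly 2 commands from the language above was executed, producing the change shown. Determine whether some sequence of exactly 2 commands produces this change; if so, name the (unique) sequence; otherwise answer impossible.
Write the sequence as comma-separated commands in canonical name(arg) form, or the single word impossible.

key: strafe(right, 2) is stopped early by the blocked cell at (4,2)
start: (0, 0) facing W
step 1 (back(4)): (4, 0) facing W
step 2 (strafe(right, 2)): (4, 1) facing W
all 36 alternatives checked — unique.

back(4), strafe(right, 2)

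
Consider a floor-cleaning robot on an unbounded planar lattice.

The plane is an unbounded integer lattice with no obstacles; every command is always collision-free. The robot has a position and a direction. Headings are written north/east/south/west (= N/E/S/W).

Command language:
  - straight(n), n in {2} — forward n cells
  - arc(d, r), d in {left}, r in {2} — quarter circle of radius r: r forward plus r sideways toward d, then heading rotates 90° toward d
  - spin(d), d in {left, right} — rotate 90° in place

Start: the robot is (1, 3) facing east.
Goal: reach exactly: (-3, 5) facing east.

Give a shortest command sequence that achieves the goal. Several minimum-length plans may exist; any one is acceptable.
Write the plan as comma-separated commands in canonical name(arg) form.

arc(left, 2), arc(left, 2), straight(2), arc(left, 2), spin(left)

initial: (1, 3) facing east
step 1 (arc(left, 2)): (3, 5) facing north
step 2 (arc(left, 2)): (1, 7) facing west
step 3 (straight(2)): (-1, 7) facing west
step 4 (arc(left, 2)): (-3, 5) facing south
step 5 (spin(left)): (-3, 5) facing east
shorter routes all fall short; 5 is best.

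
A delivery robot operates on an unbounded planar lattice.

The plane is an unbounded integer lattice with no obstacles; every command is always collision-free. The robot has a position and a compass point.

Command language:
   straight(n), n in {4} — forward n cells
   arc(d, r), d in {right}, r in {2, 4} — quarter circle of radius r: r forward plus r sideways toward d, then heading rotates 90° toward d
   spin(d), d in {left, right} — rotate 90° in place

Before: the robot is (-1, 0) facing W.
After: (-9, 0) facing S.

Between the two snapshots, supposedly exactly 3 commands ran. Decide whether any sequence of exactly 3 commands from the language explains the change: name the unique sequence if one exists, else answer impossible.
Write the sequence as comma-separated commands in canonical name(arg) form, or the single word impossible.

straight(4), straight(4), spin(left)

key: order matters: swapping straight(4) and spin(left) lands elsewhere
start: (-1, 0) facing W
step 1 (straight(4)): (-5, 0) facing W
step 2 (straight(4)): (-9, 0) facing W
step 3 (spin(left)): (-9, 0) facing S
no other 3-command option fits: unique.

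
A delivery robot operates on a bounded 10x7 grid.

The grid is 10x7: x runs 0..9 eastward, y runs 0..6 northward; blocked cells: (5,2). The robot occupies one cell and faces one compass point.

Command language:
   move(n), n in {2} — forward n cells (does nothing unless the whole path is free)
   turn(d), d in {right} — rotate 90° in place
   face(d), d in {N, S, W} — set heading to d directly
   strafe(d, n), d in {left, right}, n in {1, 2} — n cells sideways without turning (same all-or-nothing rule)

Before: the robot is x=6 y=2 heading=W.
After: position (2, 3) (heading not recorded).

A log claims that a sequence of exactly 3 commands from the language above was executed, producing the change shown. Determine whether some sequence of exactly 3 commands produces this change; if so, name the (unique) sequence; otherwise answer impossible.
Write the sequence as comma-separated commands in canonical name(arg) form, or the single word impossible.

strafe(right, 1), move(2), move(2)

key: running move(2) before strafe(right, 1) would end elsewhere — order is forced
from: x=6 y=2 heading=W
t=1 strafe(right, 1) ⇒ x=6 y=3 heading=W
t=2 move(2) ⇒ x=4 y=3 heading=W
t=3 move(2) ⇒ x=2 y=3 heading=W
all 729 alternatives checked — unique.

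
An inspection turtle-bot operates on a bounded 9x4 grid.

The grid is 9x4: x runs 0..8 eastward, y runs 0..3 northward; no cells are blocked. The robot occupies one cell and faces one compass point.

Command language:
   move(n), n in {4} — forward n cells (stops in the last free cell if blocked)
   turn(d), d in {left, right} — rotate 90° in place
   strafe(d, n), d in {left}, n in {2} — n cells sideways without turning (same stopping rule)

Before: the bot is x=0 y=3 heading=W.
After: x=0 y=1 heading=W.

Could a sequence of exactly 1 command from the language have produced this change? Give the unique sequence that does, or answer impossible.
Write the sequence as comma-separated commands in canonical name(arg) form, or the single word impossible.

strafe(left, 2)

key: heading stays W — the single command does not turn
t0: x=0 y=3 heading=W
t=1 strafe(left, 2) ⇒ x=0 y=1 heading=W
all 4 alternatives checked — unique.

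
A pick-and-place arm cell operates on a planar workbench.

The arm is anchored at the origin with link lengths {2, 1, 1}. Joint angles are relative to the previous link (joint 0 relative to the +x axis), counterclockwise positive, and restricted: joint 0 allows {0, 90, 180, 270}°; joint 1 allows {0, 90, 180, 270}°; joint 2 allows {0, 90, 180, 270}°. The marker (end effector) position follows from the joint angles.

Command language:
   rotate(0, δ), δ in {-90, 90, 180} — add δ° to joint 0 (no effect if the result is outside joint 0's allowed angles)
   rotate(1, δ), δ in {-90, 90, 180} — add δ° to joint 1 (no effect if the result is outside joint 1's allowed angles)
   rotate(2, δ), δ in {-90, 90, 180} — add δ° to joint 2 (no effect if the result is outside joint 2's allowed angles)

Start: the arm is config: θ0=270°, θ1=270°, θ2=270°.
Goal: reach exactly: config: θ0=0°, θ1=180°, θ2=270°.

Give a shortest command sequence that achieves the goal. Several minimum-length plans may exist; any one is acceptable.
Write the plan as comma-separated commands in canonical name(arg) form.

rotate(0, 90), rotate(1, -90)

from: config: θ0=270°, θ1=270°, θ2=270°
t=1 rotate(0, 90) ⇒ config: θ0=0°, θ1=270°, θ2=270°
t=2 rotate(1, -90) ⇒ config: θ0=0°, θ1=180°, θ2=270°
minimal: 2 command(s), checked below 2.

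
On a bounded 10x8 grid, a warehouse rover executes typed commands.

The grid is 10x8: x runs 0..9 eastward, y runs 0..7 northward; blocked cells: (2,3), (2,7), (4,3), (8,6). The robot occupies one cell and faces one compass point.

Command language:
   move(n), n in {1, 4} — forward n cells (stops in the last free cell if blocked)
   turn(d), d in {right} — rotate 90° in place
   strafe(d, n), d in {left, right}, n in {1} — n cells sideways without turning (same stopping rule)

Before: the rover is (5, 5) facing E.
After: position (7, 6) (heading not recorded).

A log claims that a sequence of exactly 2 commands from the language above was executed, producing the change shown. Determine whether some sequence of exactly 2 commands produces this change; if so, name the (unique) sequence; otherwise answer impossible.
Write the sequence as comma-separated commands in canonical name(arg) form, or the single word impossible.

strafe(left, 1), move(4)

key: running move(4) before strafe(left, 1) would end elsewhere — order is forced
initial: (5, 5) facing E
1. strafe(left, 1) → (5, 6) facing E
2. move(4) → (7, 6) facing E
all 25 alternatives checked — unique.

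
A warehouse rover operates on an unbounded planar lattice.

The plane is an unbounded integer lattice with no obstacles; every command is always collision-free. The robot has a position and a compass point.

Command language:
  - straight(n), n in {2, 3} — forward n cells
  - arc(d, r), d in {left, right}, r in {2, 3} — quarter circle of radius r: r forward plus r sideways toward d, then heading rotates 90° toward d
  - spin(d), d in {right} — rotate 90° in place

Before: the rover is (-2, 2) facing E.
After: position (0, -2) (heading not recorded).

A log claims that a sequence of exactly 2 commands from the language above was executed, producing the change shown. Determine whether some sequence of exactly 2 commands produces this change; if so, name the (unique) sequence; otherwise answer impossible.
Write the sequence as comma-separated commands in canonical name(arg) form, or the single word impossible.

arc(right, 2), straight(2)

key: running straight(2) before arc(right, 2) would end elsewhere — order is forced
begin: (-2, 2) facing E
1. arc(right, 2) → (0, 0) facing S
2. straight(2) → (0, -2) facing S
all 49 alternatives checked — unique.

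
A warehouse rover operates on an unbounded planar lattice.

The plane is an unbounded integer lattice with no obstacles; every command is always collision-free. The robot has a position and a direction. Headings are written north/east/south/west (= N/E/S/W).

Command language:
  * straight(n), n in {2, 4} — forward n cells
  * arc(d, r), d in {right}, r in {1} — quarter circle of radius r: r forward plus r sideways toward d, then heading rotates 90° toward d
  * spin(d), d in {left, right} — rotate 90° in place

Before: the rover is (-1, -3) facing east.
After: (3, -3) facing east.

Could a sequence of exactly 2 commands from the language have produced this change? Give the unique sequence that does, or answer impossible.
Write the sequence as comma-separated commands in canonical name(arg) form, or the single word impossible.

straight(2), straight(2)

key: still facing E at the end — nothing in the sequence rotates
begin: (-1, -3) facing east
t=1 straight(2) ⇒ (1, -3) facing east
t=2 straight(2) ⇒ (3, -3) facing east
no rival 2-sequence matches.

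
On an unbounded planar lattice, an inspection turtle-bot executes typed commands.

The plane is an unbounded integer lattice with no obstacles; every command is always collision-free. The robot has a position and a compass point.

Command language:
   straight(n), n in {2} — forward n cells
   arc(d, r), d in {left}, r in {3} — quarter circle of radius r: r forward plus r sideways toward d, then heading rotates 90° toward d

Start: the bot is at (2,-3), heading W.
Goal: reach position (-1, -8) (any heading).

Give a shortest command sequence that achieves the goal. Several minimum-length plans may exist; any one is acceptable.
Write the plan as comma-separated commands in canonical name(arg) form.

initial: at (2,-3), heading W
1. arc(left, 3) → at (-1,-6), heading S
2. straight(2) → at (-1,-8), heading S
no 1-step plan works, so 2 is optimal.

arc(left, 3), straight(2)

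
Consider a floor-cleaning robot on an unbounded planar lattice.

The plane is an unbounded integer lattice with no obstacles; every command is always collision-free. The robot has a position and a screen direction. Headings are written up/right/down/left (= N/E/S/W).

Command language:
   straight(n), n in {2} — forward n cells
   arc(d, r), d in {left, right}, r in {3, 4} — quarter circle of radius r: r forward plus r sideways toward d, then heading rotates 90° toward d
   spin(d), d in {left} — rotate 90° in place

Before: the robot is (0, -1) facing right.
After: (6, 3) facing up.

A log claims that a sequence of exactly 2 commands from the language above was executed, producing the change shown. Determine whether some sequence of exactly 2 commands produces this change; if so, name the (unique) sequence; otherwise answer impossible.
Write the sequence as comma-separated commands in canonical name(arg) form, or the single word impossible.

key: cell and facing (now N) both changed — the 2 commands mix motion and turning
from: (0, -1) facing right
1. straight(2) → (2, -1) facing right
2. arc(left, 4) → (6, 3) facing up
all 36 alternatives checked — unique.

straight(2), arc(left, 4)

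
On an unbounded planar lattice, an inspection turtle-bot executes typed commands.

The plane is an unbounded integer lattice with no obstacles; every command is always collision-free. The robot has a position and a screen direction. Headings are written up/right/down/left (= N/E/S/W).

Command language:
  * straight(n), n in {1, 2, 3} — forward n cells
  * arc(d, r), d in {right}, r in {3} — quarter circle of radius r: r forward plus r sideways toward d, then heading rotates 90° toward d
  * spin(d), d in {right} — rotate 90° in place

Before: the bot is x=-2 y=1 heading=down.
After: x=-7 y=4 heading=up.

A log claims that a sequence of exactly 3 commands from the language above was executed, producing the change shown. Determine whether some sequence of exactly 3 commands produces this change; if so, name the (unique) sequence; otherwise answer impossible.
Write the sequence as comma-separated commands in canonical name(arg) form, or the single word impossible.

spin(right), straight(2), arc(right, 3)

key: cell and facing (now N) both changed — the 3 commands mix motion and turning
begin: x=-2 y=1 heading=down
1. spin(right) → x=-2 y=1 heading=left
2. straight(2) → x=-4 y=1 heading=left
3. arc(right, 3) → x=-7 y=4 heading=up
all 125 alternatives checked — unique.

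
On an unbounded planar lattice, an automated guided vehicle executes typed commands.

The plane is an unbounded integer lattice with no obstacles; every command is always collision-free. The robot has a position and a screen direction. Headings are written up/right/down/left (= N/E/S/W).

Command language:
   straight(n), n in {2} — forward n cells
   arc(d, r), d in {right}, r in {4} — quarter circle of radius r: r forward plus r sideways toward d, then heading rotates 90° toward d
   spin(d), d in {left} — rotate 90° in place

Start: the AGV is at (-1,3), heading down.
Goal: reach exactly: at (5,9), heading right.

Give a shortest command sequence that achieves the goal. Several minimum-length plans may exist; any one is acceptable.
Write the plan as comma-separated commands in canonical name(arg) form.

t0: at (-1,3), heading down
[1] after spin(left): at (-1,3), heading right
[2] after straight(2): at (1,3), heading right
[3] after spin(left): at (1,3), heading up
[4] after straight(2): at (1,5), heading up
[5] after arc(right, 4): at (5,9), heading right
minimal: 5 command(s), checked below 5.

spin(left), straight(2), spin(left), straight(2), arc(right, 4)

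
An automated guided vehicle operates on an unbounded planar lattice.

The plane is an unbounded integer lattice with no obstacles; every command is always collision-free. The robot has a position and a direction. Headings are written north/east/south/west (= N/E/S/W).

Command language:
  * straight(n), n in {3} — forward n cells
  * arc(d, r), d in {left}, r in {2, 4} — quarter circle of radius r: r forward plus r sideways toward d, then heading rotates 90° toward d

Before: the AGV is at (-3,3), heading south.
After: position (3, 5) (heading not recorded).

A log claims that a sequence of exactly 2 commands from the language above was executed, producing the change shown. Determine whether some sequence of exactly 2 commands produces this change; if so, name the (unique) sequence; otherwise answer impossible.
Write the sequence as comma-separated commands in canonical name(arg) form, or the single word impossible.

arc(left, 2), arc(left, 4)

key: order matters: swapping arc(left, 2) and arc(left, 4) lands elsewhere
begin: at (-3,3), heading south
1. arc(left, 2) → at (-1,1), heading east
2. arc(left, 4) → at (3,5), heading north
no rival 2-sequence matches.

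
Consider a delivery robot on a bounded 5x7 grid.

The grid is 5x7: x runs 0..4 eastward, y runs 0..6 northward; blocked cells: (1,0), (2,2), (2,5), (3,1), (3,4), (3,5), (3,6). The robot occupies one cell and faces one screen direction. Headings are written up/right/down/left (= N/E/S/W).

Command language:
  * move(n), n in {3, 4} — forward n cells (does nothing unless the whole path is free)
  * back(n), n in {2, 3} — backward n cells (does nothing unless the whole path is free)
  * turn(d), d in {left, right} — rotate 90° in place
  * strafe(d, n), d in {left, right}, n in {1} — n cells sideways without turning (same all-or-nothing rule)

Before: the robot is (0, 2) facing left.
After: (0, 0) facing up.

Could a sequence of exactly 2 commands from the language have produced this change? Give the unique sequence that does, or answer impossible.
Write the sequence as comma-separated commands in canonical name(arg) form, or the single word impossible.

turn(right), back(2)

key: running back(2) before turn(right) would end elsewhere — order is forced
initial: (0, 2) facing left
[1] after turn(right): (0, 2) facing up
[2] after back(2): (0, 0) facing up
no rival 2-sequence matches.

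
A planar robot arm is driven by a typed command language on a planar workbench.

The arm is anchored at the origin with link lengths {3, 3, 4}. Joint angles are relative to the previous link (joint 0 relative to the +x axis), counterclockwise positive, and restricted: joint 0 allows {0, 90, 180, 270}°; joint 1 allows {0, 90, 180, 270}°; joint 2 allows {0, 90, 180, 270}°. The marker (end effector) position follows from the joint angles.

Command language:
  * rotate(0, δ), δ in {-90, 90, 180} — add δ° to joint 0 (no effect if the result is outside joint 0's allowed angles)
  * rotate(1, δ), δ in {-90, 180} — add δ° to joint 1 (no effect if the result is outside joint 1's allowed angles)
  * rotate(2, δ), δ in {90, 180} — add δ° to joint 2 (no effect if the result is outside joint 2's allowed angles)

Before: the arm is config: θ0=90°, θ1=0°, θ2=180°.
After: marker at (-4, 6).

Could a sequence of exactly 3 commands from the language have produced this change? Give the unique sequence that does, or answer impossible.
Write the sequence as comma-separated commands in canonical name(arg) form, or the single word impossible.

from: config: θ0=90°, θ1=0°, θ2=180°
[1] after rotate(2, 90): config: θ0=90°, θ1=0°, θ2=270°
[2] after rotate(2, 90): config: θ0=90°, θ1=0°, θ2=0°
[3] after rotate(2, 90): config: θ0=90°, θ1=0°, θ2=90°
all 343 alternatives checked — unique.

rotate(2, 90), rotate(2, 90), rotate(2, 90)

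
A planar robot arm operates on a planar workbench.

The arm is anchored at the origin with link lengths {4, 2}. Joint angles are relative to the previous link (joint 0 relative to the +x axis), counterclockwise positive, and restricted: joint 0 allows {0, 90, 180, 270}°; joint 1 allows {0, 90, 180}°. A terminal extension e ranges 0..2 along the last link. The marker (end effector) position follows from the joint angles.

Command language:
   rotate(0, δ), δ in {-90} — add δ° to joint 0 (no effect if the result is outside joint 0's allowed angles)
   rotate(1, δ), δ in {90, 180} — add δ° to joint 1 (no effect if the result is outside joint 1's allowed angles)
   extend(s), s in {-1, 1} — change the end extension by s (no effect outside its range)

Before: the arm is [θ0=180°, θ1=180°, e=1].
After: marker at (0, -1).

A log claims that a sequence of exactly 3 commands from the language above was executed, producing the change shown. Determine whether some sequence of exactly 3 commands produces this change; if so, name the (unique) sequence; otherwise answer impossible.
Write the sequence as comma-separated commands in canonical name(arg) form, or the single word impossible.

initial: [θ0=180°, θ1=180°, e=1]
t=1 rotate(0, -90) ⇒ [θ0=90°, θ1=180°, e=1]
t=2 rotate(0, -90) ⇒ [θ0=0°, θ1=180°, e=1]
t=3 rotate(0, -90) ⇒ [θ0=270°, θ1=180°, e=1]
no rival 3-sequence matches.

rotate(0, -90), rotate(0, -90), rotate(0, -90)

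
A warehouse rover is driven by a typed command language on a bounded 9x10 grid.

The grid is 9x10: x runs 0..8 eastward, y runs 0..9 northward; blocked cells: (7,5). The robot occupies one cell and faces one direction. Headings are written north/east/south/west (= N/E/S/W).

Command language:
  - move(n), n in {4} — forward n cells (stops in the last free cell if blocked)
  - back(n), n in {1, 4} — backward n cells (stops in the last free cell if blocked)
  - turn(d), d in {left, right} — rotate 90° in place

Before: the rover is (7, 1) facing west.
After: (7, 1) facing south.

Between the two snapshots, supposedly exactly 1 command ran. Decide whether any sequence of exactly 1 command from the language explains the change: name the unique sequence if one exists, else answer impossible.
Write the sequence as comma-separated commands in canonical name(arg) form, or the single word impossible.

key: (7,1) unchanged — the single command moves nothing
initial: (7, 1) facing west
step 1 (turn(left)): (7, 1) facing south
uniquely the one of 5 1-step routes that fits.

turn(left)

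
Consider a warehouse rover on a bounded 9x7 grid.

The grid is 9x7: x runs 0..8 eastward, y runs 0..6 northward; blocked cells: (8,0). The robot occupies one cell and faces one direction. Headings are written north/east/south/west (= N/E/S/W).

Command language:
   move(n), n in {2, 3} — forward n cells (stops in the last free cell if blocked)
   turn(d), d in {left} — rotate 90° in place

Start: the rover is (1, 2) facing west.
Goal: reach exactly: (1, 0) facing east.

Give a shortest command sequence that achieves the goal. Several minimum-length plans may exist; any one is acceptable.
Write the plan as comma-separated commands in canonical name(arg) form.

initial: (1, 2) facing west
1. turn(left) → (1, 2) facing south
2. move(2) → (1, 0) facing south
3. turn(left) → (1, 0) facing east
nothing shorter than 3 reaches the goal.

turn(left), move(2), turn(left)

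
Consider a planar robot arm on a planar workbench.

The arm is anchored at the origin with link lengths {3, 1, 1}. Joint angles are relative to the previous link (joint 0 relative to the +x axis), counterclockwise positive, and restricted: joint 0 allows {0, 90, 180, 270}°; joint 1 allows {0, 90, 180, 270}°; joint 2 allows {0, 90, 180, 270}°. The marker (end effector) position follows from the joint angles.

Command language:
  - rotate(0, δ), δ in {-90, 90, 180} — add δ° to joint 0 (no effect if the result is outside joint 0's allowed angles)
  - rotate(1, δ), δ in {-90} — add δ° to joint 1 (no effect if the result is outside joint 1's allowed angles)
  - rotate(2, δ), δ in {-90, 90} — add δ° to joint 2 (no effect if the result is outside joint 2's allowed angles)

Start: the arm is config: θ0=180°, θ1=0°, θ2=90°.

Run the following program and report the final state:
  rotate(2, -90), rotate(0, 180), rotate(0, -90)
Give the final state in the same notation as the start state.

config: θ0=270°, θ1=0°, θ2=0°

start: config: θ0=180°, θ1=0°, θ2=90°
step 1 (rotate(2, -90)): config: θ0=180°, θ1=0°, θ2=0°
step 2 (rotate(0, 180)): config: θ0=0°, θ1=0°, θ2=0°
step 3 (rotate(0, -90)): config: θ0=270°, θ1=0°, θ2=0°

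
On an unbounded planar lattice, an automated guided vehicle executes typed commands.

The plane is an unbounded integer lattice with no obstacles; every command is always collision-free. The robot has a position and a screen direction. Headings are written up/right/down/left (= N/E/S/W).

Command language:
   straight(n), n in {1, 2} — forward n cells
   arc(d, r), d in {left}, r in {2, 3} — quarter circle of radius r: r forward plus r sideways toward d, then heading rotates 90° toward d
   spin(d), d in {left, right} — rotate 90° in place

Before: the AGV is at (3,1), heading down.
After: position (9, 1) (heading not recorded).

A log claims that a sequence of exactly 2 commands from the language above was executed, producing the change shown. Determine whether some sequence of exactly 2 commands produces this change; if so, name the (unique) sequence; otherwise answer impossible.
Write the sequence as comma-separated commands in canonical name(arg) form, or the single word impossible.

begin: at (3,1), heading down
t=1 arc(left, 3) ⇒ at (6,-2), heading right
t=2 arc(left, 3) ⇒ at (9,1), heading up
all 36 alternatives checked — unique.

arc(left, 3), arc(left, 3)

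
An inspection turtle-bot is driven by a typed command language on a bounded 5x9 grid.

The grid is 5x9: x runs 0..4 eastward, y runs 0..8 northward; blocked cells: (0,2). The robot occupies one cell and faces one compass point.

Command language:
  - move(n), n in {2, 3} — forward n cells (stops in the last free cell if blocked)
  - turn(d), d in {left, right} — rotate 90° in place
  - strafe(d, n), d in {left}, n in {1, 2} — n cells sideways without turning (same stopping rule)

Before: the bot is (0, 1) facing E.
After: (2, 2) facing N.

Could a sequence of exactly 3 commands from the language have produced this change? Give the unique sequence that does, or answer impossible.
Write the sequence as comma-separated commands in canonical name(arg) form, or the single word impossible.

move(2), strafe(left, 1), turn(left)

key: order matters: swapping move(2) and turn(left) lands elsewhere
from: (0, 1) facing E
step 1 (move(2)): (2, 1) facing E
step 2 (strafe(left, 1)): (2, 2) facing E
step 3 (turn(left)): (2, 2) facing N
no rival 3-sequence matches.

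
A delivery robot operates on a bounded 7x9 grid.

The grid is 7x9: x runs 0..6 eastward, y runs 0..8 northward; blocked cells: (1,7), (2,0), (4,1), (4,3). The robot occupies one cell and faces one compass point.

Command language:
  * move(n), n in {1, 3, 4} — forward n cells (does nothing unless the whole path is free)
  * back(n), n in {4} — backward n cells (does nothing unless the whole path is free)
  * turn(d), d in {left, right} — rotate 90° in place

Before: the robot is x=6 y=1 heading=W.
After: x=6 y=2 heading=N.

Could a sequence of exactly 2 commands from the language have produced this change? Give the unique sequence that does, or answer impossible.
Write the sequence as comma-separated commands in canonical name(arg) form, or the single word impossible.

turn(right), move(1)

key: position moved to (6,2) AND the heading swung to N — translation plus rotation needed
start: x=6 y=1 heading=W
[1] after turn(right): x=6 y=1 heading=N
[2] after move(1): x=6 y=2 heading=N
no other 2-command option fits: unique.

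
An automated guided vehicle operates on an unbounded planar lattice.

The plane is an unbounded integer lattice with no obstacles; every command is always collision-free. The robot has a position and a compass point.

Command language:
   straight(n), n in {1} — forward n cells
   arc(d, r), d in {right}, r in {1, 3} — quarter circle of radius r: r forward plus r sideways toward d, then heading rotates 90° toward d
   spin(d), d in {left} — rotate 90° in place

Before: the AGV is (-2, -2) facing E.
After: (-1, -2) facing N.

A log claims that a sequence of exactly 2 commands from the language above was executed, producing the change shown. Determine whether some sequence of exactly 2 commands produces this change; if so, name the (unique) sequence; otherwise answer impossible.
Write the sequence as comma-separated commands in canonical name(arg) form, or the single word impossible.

key: running spin(left) before straight(1) would end elsewhere — order is forced
initial: (-2, -2) facing E
t=1 straight(1) ⇒ (-1, -2) facing E
t=2 spin(left) ⇒ (-1, -2) facing N
uniquely the one of 16 2-step routes that fits.

straight(1), spin(left)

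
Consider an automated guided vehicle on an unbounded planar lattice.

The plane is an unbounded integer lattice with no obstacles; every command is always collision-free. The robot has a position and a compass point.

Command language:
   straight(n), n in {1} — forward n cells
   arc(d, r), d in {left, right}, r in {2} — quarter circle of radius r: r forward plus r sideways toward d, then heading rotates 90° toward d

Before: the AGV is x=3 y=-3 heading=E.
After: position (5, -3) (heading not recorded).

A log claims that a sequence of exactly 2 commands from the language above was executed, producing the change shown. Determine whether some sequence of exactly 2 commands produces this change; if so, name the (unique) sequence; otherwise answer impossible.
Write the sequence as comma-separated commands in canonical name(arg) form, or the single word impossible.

straight(1), straight(1)

start: x=3 y=-3 heading=E
1. straight(1) → x=4 y=-3 heading=E
2. straight(1) → x=5 y=-3 heading=E
no other 2-command option fits: unique.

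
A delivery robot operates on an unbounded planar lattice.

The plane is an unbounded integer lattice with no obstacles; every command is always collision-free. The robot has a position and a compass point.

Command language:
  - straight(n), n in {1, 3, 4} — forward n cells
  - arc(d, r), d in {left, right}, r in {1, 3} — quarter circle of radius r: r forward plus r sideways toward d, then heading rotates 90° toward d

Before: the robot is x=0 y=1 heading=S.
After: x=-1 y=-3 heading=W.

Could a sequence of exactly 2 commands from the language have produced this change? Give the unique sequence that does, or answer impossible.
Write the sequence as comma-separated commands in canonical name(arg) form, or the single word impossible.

straight(3), arc(right, 1)

key: position moved to (-1,-3) AND the heading swung to W — translation plus rotation needed
t0: x=0 y=1 heading=S
t=1 straight(3) ⇒ x=0 y=-2 heading=S
t=2 arc(right, 1) ⇒ x=-1 y=-3 heading=W
no other 2-command option fits: unique.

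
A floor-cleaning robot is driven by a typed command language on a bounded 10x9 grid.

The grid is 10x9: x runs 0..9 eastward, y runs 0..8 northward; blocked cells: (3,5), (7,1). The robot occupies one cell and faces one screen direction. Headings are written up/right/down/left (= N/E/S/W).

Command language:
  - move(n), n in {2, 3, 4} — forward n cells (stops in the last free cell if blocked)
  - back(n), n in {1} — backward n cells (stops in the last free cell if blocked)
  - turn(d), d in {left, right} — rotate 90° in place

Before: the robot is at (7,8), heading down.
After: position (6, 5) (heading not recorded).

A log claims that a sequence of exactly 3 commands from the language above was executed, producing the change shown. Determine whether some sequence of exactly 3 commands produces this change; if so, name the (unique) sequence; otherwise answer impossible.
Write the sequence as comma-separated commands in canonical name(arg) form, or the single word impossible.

key: order matters: swapping move(3) and back(1) lands elsewhere
initial: at (7,8), heading down
t=1 move(3) ⇒ at (7,5), heading down
t=2 turn(left) ⇒ at (7,5), heading right
t=3 back(1) ⇒ at (6,5), heading right
no rival 3-sequence matches.

move(3), turn(left), back(1)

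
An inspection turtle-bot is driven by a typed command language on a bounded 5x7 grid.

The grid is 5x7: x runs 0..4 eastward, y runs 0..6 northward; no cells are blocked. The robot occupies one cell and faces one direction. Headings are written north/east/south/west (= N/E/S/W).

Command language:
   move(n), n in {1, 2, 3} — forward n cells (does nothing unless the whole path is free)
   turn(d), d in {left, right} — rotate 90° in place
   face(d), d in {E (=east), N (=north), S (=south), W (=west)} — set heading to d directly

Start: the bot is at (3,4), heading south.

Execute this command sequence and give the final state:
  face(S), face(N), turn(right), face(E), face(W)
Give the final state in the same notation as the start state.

at (3,4), heading west

from: at (3,4), heading south
1. face(S) → at (3,4), heading south
2. face(N) → at (3,4), heading north
3. turn(right) → at (3,4), heading east
4. face(E) → at (3,4), heading east
5. face(W) → at (3,4), heading west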